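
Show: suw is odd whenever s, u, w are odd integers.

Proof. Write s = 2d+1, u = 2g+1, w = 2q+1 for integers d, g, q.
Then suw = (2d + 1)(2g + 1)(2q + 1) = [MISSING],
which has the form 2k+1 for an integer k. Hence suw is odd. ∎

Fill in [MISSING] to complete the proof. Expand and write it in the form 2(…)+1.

(2d + 1)(2g + 1)(2q + 1) = 8dgq + 4dg + 4dq + 2d + 4gq + 2g + 2q + 1
= 2(4dgq + 2dg + 2dq + d + 2gq + g + q) + 1.
Since 4dgq + 2dg + 2dq + d + 2gq + g + q is an integer, the product is of the form 2k+1 for an integer k.

2(4dgq + 2dg + 2dq + d + 2gq + g + q) + 1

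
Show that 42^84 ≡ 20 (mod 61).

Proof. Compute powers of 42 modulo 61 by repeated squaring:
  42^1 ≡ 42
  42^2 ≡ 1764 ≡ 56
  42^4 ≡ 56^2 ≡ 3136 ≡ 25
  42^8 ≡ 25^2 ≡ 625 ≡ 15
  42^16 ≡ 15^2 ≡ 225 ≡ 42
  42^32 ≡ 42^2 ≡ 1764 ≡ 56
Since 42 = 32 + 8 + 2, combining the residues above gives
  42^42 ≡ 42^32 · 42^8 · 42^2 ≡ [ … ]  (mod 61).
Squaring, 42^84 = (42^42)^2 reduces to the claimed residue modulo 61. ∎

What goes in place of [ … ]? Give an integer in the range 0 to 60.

42^32 · 42^8 · 42^2 ≡ 56 · 15 · 56 = 47040.
47040 mod 61 = 9, so 42^42 ≡ 9 (mod 61).

9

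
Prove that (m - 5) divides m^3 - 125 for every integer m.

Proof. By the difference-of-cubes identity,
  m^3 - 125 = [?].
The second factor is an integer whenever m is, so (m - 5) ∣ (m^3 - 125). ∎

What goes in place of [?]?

(m - 5)(m^2 + 5m + 25)

a^3 - b^3 = (a - b)(a^2 + ab + b^2). With a = m, b = 5:
m^3 - 125 = (m - 5)(m^2 + 5m + 25).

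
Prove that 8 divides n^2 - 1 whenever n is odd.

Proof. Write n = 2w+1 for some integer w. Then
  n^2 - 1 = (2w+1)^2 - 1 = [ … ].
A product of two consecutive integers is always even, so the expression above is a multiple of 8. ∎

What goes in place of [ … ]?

(2w+1)^2 - 1 = 4w^2 + 4w + 1 - 1 = 4w^2 + 4w = 4w(w+1).
Since w and w+1 are consecutive, w(w+1) is even, and 4·(even) is a multiple of 8.

4w(w + 1)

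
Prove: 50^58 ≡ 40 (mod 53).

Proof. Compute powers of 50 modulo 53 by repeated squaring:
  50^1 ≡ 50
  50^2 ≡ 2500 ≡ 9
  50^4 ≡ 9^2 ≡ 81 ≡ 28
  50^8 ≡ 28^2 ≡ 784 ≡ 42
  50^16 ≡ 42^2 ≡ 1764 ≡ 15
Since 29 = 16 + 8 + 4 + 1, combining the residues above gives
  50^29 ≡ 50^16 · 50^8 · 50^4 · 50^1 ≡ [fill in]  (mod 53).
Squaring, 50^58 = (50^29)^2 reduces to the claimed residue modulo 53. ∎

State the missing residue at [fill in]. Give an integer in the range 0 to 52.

27

50^16 · 50^8 · 50^4 · 50^1 ≡ 15 · 42 · 28 · 50 = 882000.
882000 mod 53 = 27, so 50^29 ≡ 27 (mod 53).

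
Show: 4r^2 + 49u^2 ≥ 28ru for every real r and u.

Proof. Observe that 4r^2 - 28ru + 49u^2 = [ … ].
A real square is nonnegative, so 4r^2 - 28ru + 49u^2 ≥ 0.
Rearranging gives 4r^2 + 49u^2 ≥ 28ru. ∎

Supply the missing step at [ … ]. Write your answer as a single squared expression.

The leading and trailing coefficients are 2^2 and 7^2, and 28 = 2·2·7, so the trinomial is (2r - 7u)^2.
Hence 4r^2 - 28ru + 49u^2 ≥ 0.

(2r - 7u)^2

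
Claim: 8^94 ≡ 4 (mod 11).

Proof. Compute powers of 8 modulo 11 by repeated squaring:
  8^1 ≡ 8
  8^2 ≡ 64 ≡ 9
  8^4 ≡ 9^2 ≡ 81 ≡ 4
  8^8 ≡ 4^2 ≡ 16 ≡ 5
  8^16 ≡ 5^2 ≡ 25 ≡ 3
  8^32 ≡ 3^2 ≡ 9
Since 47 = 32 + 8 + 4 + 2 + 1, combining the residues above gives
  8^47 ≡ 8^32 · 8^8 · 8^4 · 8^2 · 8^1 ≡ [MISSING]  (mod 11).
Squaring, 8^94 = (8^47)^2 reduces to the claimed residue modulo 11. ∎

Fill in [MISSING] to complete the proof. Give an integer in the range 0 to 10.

2

8^32 · 8^8 · 8^4 · 8^2 · 8^1 ≡ 9 · 5 · 4 · 9 · 8 = 12960.
12960 mod 11 = 2, so 8^47 ≡ 2 (mod 11).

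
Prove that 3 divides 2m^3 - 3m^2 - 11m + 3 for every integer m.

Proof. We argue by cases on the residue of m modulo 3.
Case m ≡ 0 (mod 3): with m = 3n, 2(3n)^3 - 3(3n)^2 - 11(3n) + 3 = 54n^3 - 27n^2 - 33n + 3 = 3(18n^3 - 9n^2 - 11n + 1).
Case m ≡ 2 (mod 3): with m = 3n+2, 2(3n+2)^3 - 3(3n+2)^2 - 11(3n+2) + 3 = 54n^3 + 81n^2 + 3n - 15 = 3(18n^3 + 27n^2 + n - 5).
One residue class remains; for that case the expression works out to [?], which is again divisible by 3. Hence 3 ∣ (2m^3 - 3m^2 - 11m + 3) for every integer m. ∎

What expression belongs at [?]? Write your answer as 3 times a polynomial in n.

3(18n^3 + 9n^2 - 11n - 3)

Only m ≡ 1 (mod 3) is unaccounted for. Put m = 3n+1:
2(3n+1)^3 - 3(3n+1)^2 - 11(3n+1) + 3 expands to 54n^3 + 27n^2 - 33n - 9,
and factoring out 3 leaves 3(18n^3 + 9n^2 - 11n - 3).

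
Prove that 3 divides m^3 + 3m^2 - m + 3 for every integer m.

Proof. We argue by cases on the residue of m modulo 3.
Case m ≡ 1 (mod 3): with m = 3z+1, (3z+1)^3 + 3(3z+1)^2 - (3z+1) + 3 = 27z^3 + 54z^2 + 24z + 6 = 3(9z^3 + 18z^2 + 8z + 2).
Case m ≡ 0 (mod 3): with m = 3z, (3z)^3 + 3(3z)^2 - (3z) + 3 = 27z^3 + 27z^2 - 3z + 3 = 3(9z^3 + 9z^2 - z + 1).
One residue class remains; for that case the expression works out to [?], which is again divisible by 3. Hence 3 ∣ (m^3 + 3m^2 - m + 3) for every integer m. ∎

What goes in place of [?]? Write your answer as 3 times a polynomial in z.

3(9z^3 + 27z^2 + 23z + 7)

Only m ≡ 2 (mod 3) is unaccounted for. Put m = 3z+2:
(3z+2)^3 + 3(3z+2)^2 - (3z+2) + 3 expands to 27z^3 + 81z^2 + 69z + 21,
and factoring out 3 leaves 3(9z^3 + 27z^2 + 23z + 7).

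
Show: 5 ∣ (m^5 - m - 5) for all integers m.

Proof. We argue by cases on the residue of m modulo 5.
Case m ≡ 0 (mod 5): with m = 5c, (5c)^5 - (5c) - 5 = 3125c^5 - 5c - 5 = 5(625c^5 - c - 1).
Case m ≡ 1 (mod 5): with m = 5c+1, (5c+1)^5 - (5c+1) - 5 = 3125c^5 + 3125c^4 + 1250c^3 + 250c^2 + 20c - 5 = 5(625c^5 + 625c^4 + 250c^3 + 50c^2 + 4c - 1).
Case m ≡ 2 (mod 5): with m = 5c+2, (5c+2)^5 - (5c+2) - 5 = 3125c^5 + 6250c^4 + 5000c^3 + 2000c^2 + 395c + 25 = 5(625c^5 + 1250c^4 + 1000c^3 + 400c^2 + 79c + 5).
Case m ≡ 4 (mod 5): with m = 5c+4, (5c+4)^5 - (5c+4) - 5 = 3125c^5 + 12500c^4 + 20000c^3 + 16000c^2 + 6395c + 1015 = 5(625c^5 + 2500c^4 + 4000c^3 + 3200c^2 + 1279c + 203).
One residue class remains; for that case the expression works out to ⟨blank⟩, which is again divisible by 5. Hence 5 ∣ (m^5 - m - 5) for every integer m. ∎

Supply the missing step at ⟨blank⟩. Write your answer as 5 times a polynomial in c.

5(625c^5 + 1875c^4 + 2250c^3 + 1350c^2 + 404c + 47)

Only m ≡ 3 (mod 5) is unaccounted for. Put m = 5c+3:
(5c+3)^5 - (5c+3) - 5 expands to 3125c^5 + 9375c^4 + 11250c^3 + 6750c^2 + 2020c + 235,
and factoring out 5 leaves 5(625c^5 + 1875c^4 + 2250c^3 + 1350c^2 + 404c + 47).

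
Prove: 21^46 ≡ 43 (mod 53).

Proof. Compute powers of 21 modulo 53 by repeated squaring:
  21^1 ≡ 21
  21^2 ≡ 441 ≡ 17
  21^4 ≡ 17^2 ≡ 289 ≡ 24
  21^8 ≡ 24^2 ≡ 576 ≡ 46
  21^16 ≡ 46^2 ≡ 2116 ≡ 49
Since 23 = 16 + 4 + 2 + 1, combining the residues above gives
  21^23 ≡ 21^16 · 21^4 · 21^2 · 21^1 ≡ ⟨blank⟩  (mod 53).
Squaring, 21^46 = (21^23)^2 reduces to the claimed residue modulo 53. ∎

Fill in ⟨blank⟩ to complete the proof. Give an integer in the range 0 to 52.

19

Multiply the listed residues: 49 · 24 · 17 · 21 = 1176 → 19992 → 419832.
Reducing modulo 53: 419832 = 7921·53 + 19, so 21^23 ≡ 19.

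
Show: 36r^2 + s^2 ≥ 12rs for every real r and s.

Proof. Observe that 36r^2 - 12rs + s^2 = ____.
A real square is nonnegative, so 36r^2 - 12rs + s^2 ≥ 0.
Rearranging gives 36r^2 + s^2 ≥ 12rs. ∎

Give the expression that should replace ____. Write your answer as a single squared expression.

(6r - s)^2

The leading and trailing coefficients are 6^2 and 1^2, and 12 = 2·6·1, so the trinomial is (6r - s)^2.
Hence 36r^2 - 12rs + s^2 ≥ 0.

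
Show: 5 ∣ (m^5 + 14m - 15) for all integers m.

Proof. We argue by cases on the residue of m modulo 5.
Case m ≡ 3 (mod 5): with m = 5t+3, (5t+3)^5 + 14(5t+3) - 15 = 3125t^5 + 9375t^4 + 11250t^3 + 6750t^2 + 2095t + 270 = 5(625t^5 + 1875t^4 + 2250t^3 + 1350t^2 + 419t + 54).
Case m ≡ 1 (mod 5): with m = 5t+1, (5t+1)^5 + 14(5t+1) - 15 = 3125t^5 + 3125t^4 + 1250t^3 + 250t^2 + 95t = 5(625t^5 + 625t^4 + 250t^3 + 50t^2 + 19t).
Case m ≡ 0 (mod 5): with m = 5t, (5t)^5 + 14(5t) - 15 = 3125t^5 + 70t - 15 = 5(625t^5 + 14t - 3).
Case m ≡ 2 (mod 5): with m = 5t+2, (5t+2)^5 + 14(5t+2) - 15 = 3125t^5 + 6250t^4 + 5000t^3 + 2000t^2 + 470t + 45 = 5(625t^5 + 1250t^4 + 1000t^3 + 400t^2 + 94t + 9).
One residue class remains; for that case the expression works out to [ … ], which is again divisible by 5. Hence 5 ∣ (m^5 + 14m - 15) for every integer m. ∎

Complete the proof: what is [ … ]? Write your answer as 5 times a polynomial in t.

Only m ≡ 4 (mod 5) is unaccounted for. Put m = 5t+4:
(5t+4)^5 + 14(5t+4) - 15 expands to 3125t^5 + 12500t^4 + 20000t^3 + 16000t^2 + 6470t + 1065,
and factoring out 5 leaves 5(625t^5 + 2500t^4 + 4000t^3 + 3200t^2 + 1294t + 213).

5(625t^5 + 2500t^4 + 4000t^3 + 3200t^2 + 1294t + 213)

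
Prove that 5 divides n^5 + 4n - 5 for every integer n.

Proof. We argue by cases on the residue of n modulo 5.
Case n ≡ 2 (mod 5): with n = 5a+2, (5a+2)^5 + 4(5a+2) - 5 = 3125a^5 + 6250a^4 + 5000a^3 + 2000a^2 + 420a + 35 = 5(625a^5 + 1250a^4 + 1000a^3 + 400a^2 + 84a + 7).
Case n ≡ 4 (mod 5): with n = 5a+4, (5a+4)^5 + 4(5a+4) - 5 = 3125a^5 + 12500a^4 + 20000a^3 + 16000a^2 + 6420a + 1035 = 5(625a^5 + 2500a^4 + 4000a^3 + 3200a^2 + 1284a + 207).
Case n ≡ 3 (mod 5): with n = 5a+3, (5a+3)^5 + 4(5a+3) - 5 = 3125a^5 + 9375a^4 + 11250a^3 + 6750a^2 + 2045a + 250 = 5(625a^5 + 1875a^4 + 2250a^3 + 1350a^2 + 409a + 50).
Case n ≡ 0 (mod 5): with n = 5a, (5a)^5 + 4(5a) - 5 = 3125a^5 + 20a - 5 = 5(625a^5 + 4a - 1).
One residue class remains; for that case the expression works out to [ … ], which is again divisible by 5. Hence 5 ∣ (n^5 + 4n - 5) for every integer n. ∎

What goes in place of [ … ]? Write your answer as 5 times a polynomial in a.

The residues treated are {2, 4, 3, 0}, so the missing case is n ≡ 1 (mod 5); write n = 5a+1.
Then (5a+1)^5 + 4(5a+1) - 5 = 3125a^5 + 3125a^4 + 1250a^3 + 250a^2 + 45a = 5(625a^5 + 625a^4 + 250a^3 + 50a^2 + 9a).

5(625a^5 + 625a^4 + 250a^3 + 50a^2 + 9a)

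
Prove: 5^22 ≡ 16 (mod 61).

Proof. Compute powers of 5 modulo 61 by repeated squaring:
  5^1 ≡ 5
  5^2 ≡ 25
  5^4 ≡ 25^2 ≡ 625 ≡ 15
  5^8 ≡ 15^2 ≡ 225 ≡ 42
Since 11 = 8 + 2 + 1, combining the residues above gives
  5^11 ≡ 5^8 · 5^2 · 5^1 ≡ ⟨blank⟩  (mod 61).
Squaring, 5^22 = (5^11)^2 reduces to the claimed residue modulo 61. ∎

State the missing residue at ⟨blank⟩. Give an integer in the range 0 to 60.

4

5^8 · 5^2 · 5^1 ≡ 42 · 25 · 5 = 5250.
5250 mod 61 = 4, so 5^11 ≡ 4 (mod 61).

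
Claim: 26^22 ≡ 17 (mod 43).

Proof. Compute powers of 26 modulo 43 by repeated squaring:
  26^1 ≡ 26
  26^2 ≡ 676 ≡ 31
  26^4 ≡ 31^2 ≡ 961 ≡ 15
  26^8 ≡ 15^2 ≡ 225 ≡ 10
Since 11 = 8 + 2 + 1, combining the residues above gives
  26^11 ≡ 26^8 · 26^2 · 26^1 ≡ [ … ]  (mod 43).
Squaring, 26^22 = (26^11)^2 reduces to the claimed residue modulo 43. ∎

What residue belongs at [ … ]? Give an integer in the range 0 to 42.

Multiply the listed residues: 10 · 31 · 26 = 310 → 8060.
Reducing modulo 43: 8060 = 187·43 + 19, so 26^11 ≡ 19.

19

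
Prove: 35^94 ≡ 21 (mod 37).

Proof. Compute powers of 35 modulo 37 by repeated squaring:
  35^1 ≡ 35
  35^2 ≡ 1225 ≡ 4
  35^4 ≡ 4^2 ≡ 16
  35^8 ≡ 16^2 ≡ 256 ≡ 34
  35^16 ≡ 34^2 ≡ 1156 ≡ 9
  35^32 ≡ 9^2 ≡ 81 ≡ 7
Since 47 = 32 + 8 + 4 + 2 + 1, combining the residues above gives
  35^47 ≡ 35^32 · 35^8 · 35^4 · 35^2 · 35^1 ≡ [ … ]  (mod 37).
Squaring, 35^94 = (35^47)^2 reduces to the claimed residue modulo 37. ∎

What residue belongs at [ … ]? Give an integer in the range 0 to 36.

24

Multiply the listed residues: 7 · 34 · 16 · 4 · 35 = 238 → 3808 → 15232 → 533120.
Reducing modulo 37: 533120 = 14408·37 + 24, so 35^47 ≡ 24.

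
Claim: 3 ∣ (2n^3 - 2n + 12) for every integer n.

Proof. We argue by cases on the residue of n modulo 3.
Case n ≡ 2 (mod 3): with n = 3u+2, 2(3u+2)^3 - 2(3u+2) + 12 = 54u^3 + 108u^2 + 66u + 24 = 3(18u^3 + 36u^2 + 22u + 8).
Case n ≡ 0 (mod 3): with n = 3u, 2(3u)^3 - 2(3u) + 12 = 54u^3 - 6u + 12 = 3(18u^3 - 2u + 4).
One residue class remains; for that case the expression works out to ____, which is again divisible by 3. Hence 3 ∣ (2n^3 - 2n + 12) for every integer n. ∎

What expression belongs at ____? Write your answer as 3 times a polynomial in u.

Only n ≡ 1 (mod 3) is unaccounted for. Put n = 3u+1:
2(3u+1)^3 - 2(3u+1) + 12 expands to 54u^3 + 54u^2 + 12u + 12,
and factoring out 3 leaves 3(18u^3 + 18u^2 + 4u + 4).

3(18u^3 + 18u^2 + 4u + 4)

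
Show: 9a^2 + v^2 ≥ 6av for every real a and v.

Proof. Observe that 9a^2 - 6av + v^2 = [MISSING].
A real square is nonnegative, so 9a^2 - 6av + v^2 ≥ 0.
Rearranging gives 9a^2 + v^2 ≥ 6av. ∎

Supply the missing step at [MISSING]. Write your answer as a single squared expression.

The leading and trailing coefficients are 3^2 and 1^2, and 6 = 2·3·1, so the trinomial is (3a - v)^2.
Hence 9a^2 - 6av + v^2 ≥ 0.

(3a - v)^2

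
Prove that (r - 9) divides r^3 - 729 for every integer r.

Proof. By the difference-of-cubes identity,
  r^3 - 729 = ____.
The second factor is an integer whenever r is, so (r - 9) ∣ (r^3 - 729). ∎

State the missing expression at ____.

(r - 9)(r^2 + 9r + 81)

a^3 - b^3 = (a - b)(a^2 + ab + b^2). With a = r, b = 9:
r^3 - 729 = (r - 9)(r^2 + 9r + 81).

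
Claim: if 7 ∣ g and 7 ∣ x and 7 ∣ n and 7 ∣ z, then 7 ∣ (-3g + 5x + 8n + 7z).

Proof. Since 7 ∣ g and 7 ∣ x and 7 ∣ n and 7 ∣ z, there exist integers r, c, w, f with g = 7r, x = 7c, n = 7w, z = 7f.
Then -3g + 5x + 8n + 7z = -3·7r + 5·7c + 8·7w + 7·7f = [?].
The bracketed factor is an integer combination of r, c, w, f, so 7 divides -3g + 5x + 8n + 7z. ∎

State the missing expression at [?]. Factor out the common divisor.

7(5c + 7f - 3r + 8w)

Each term has a factor of 7: -3·7r + 5·7c + 8·7w + 7·7f = 7·(5c + 7f - 3r + 8w).
Since 5c + 7f - 3r + 8w is an integer, 7 ∣ (-3g + 5x + 8n + 7z).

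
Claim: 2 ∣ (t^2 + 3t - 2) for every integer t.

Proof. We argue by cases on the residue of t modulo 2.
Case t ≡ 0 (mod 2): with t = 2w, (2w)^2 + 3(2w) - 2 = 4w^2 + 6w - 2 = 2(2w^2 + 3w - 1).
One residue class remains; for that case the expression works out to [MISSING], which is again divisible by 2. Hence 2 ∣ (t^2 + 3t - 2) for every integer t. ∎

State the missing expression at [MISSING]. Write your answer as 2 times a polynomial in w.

2(2w^2 + 5w + 1)

The residues treated are {0}, so the missing case is t ≡ 1 (mod 2); write t = 2w+1.
Then (2w+1)^2 + 3(2w+1) - 2 = 4w^2 + 10w + 2 = 2(2w^2 + 5w + 1).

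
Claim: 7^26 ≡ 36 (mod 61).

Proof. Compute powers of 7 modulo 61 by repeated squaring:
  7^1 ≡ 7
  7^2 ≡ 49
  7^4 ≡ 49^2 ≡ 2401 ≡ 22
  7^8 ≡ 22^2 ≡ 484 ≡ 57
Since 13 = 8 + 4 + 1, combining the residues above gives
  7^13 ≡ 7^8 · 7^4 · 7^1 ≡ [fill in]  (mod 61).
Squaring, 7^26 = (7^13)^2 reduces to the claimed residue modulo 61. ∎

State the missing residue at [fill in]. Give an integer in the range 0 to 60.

55

Multiply the listed residues: 57 · 22 · 7 = 1254 → 8778.
Reducing modulo 61: 8778 = 143·61 + 55, so 7^13 ≡ 55.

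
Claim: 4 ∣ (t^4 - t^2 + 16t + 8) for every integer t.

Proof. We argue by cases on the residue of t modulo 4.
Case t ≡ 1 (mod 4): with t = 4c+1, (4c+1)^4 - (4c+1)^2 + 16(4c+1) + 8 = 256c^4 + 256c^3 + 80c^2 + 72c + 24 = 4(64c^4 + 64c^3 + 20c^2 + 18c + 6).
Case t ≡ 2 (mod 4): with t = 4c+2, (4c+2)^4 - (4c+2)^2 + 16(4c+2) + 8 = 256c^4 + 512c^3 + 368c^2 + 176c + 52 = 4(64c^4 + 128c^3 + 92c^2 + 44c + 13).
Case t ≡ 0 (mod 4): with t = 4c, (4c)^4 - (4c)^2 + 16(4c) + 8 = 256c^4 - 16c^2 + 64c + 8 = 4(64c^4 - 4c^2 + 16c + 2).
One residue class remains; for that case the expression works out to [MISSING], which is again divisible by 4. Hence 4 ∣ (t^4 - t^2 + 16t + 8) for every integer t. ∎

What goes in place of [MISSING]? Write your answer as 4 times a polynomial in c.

Only t ≡ 3 (mod 4) is unaccounted for. Put t = 4c+3:
(4c+3)^4 - (4c+3)^2 + 16(4c+3) + 8 expands to 256c^4 + 768c^3 + 848c^2 + 472c + 128,
and factoring out 4 leaves 4(64c^4 + 192c^3 + 212c^2 + 118c + 32).

4(64c^4 + 192c^3 + 212c^2 + 118c + 32)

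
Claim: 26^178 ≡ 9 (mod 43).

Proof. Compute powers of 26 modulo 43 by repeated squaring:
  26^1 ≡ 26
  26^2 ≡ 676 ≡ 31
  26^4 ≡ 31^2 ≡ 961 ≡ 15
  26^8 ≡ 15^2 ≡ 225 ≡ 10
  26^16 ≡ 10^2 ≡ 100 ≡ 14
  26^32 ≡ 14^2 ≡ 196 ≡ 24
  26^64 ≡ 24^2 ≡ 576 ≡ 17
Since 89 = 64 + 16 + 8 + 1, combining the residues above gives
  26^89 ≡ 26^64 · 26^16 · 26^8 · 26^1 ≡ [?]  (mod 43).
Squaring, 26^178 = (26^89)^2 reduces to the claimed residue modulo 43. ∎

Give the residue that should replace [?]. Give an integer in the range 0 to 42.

26^64 · 26^16 · 26^8 · 26^1 ≡ 17 · 14 · 10 · 26 = 61880.
61880 mod 43 = 3, so 26^89 ≡ 3 (mod 43).

3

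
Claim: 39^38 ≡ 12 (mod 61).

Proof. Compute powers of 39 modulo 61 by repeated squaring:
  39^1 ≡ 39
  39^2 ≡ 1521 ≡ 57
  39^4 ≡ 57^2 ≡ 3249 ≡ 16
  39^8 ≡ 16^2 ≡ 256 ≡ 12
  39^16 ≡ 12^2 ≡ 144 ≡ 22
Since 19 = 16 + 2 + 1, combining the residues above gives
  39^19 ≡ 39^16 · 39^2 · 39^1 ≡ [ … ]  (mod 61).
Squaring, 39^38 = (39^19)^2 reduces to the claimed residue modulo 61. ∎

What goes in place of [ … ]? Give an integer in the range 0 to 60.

45

39^16 · 39^2 · 39^1 ≡ 22 · 57 · 39 = 48906.
48906 mod 61 = 45, so 39^19 ≡ 45 (mod 61).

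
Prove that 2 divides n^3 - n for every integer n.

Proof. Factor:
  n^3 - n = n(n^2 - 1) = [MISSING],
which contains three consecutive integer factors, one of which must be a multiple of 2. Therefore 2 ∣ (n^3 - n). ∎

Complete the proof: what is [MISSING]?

(n - 1)n(n + 1)

n(n^2 - 1) = n(n - 1)(n + 1) = (n - 1)n(n + 1).
These three factors are consecutive integers, so their product is divisible by 2.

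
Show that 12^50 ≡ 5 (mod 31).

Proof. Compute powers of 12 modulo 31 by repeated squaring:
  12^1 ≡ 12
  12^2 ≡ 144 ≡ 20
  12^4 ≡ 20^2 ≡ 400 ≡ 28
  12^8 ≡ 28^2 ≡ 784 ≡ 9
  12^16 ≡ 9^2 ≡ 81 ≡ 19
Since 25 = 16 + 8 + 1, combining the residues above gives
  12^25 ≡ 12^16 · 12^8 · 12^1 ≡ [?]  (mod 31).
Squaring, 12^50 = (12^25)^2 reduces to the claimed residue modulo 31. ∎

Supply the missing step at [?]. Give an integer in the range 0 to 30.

6

Multiply the listed residues: 19 · 9 · 12 = 171 → 2052.
Reducing modulo 31: 2052 = 66·31 + 6, so 12^25 ≡ 6.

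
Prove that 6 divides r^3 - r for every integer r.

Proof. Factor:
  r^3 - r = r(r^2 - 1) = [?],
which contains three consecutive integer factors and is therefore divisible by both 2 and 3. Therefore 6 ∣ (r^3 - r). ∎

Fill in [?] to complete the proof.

r(r^2 - 1) = r(r - 1)(r + 1) = (r - 1)r(r + 1).
These three factors are consecutive integers, so their product is divisible by 6.

(r - 1)r(r + 1)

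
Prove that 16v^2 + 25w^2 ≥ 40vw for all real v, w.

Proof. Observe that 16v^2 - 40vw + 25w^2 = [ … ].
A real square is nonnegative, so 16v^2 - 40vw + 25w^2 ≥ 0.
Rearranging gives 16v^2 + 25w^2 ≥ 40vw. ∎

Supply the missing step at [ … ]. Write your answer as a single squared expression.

16v^2 - 40vw + 25w^2 is a perfect-square trinomial: the outer terms are (4v)^2 and (5w)^2, and the cross term is -2·4v·5w.
So 16v^2 - 40vw + 25w^2 = (4v - 5w)^2 ≥ 0.

(4v - 5w)^2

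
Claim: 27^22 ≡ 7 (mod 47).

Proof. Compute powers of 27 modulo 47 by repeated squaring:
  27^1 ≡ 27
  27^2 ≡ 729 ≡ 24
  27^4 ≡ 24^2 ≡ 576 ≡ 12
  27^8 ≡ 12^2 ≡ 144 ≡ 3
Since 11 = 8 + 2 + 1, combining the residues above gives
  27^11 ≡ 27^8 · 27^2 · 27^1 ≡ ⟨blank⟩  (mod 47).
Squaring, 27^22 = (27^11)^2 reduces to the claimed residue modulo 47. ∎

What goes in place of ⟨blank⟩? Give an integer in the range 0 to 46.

Multiply the listed residues: 3 · 24 · 27 = 72 → 1944.
Reducing modulo 47: 1944 = 41·47 + 17, so 27^11 ≡ 17.

17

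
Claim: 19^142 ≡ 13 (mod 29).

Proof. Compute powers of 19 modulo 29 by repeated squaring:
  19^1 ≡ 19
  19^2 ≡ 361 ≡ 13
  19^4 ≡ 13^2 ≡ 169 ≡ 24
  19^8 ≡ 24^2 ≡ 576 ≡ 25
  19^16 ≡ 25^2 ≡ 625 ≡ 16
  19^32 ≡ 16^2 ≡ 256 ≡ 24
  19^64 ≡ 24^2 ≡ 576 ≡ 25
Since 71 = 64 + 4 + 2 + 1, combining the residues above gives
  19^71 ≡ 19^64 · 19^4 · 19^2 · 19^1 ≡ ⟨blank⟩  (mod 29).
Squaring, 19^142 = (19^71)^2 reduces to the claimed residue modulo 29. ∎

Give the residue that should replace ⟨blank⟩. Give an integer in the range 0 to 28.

10

Multiply the listed residues: 25 · 24 · 13 · 19 = 600 → 7800 → 148200.
Reducing modulo 29: 148200 = 5110·29 + 10, so 19^71 ≡ 10.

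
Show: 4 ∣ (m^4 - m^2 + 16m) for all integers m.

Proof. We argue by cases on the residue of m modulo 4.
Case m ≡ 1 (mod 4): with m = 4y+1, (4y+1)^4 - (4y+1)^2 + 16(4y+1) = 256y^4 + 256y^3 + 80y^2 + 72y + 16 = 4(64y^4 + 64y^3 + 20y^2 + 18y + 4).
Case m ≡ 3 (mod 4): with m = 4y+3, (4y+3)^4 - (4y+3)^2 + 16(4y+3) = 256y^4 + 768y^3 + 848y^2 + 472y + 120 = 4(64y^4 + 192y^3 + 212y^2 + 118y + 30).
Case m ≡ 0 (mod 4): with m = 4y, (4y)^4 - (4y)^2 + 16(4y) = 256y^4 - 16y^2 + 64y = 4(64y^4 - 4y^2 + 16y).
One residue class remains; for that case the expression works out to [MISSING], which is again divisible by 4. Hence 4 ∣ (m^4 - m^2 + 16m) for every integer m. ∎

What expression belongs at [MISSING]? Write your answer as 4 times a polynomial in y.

Only m ≡ 2 (mod 4) is unaccounted for. Put m = 4y+2:
(4y+2)^4 - (4y+2)^2 + 16(4y+2) expands to 256y^4 + 512y^3 + 368y^2 + 176y + 44,
and factoring out 4 leaves 4(64y^4 + 128y^3 + 92y^2 + 44y + 11).

4(64y^4 + 128y^3 + 92y^2 + 44y + 11)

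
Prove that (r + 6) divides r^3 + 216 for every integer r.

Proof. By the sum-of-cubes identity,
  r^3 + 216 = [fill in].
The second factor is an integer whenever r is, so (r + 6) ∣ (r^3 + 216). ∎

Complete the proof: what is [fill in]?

a^3 + b^3 = (a + b)(a^2 - ab + b^2). With a = r, b = 6:
r^3 + 216 = (r + 6)(r^2 - 6r + 36).

(r + 6)(r^2 - 6r + 36)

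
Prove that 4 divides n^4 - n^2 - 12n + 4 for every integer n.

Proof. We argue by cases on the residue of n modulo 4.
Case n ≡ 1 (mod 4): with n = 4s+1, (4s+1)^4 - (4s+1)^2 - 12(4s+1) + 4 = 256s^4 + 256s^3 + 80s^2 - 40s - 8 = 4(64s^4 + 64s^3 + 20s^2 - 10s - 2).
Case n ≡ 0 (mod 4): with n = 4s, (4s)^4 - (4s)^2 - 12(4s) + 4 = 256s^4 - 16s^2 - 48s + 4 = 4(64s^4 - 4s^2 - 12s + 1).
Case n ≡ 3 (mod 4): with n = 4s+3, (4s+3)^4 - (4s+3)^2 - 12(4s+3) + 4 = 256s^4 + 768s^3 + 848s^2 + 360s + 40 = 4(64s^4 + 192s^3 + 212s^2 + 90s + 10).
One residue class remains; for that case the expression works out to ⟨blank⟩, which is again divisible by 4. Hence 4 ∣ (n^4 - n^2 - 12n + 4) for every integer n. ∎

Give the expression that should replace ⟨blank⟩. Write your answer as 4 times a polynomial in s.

4(64s^4 + 128s^3 + 92s^2 + 16s - 2)

Only n ≡ 2 (mod 4) is unaccounted for. Put n = 4s+2:
(4s+2)^4 - (4s+2)^2 - 12(4s+2) + 4 expands to 256s^4 + 512s^3 + 368s^2 + 64s - 8,
and factoring out 4 leaves 4(64s^4 + 128s^3 + 92s^2 + 16s - 2).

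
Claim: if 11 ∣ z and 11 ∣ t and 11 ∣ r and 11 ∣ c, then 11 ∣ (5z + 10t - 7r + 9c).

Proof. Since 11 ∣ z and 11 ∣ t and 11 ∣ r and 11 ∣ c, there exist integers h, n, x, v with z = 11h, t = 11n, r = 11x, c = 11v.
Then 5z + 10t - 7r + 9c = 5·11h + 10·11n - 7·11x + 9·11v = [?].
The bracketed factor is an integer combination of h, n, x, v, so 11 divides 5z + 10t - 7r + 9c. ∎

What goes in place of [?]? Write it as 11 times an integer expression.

11(5h + 10n + 9v - 7x)

Pull the common 11 out of every term: 5·11h + 10·11n - 7·11x + 9·11v = 11(5h + 10n + 9v - 7x).
5h + 10n + 9v - 7x is an integer, which exhibits the divisibility.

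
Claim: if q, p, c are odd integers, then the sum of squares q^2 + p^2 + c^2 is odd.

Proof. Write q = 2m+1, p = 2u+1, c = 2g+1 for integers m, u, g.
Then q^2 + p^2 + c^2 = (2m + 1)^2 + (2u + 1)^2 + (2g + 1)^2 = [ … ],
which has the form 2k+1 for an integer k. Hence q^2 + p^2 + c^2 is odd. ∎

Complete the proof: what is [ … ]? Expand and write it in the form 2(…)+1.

(2m + 1)^2 + (2u + 1)^2 + (2g + 1)^2 = 4g^2 + 4g + 4m^2 + 4m + 4u^2 + 4u + 3
= 2(2g^2 + 2g + 2m^2 + 2m + 2u^2 + 2u + 1) + 1.
Since 2g^2 + 2g + 2m^2 + 2m + 2u^2 + 2u + 1 is an integer, the sum of squares is of the form 2k+1 for an integer k.

2(2g^2 + 2g + 2m^2 + 2m + 2u^2 + 2u + 1) + 1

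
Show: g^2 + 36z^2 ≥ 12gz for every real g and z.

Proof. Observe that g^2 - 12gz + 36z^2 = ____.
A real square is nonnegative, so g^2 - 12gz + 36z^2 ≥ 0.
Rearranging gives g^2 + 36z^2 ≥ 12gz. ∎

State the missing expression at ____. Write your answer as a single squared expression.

(g - 6z)^2

The leading and trailing coefficients are 1^2 and 6^2, and 12 = 2·1·6, so the trinomial is (g - 6z)^2.
Hence g^2 - 12gz + 36z^2 ≥ 0.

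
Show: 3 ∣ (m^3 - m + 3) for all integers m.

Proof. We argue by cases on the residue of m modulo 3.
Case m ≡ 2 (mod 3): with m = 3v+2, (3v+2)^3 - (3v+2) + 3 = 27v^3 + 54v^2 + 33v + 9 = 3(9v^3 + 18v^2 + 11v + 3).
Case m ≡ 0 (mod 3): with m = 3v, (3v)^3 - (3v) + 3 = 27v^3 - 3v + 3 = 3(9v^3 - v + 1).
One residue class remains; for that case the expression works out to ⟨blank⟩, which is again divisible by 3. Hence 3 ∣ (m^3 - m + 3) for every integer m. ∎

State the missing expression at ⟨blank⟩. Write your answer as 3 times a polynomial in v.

3(9v^3 + 9v^2 + 2v + 1)

The residues treated are {2, 0}, so the missing case is m ≡ 1 (mod 3); write m = 3v+1.
Then (3v+1)^3 - (3v+1) + 3 = 27v^3 + 27v^2 + 6v + 3 = 3(9v^3 + 9v^2 + 2v + 1).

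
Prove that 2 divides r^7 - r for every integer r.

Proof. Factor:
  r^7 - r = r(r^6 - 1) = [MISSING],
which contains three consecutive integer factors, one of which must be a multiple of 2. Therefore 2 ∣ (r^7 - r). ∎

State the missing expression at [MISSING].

r^6 - 1 = (r^2 - 1)(r^4 + r^2 + 1), and r^2 - 1 = (r-1)(r+1).
So r(r^6 - 1) = (r - 1)r(r + 1)(r^4 + r^2 + 1).

(r - 1)r(r + 1)(r^4 + r^2 + 1)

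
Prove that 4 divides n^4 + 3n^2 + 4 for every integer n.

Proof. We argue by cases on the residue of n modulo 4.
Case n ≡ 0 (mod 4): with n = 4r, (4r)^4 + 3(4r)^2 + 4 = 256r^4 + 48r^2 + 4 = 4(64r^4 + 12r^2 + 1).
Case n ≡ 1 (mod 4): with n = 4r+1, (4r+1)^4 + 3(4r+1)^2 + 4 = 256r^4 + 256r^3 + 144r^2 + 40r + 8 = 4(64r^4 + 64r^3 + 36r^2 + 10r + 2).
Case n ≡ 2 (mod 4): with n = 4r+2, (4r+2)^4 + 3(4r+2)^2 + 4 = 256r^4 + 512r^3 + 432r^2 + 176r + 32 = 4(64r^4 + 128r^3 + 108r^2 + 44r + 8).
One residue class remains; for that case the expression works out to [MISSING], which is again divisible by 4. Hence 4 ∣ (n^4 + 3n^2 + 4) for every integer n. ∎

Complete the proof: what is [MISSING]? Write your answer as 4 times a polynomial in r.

4(64r^4 + 192r^3 + 228r^2 + 126r + 28)

Only n ≡ 3 (mod 4) is unaccounted for. Put n = 4r+3:
(4r+3)^4 + 3(4r+3)^2 + 4 expands to 256r^4 + 768r^3 + 912r^2 + 504r + 112,
and factoring out 4 leaves 4(64r^4 + 192r^3 + 228r^2 + 126r + 28).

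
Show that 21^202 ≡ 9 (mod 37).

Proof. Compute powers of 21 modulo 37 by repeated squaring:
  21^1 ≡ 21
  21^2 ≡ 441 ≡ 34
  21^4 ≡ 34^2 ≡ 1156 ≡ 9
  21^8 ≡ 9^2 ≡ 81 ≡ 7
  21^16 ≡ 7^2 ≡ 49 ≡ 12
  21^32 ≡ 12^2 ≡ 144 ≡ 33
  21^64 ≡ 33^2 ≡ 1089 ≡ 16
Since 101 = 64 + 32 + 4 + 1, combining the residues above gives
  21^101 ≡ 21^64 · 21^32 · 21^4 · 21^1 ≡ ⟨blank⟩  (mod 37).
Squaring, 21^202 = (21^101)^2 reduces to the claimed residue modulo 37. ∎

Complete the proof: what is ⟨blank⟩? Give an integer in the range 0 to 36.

Multiply the listed residues: 16 · 33 · 9 · 21 = 528 → 4752 → 99792.
Reducing modulo 37: 99792 = 2697·37 + 3, so 21^101 ≡ 3.

3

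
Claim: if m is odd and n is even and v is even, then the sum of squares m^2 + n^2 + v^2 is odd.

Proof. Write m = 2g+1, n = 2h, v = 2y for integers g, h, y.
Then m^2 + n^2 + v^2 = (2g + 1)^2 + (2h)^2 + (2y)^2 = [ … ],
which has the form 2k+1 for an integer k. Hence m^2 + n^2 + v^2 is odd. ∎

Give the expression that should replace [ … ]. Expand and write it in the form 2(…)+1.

2(2g^2 + 2g + 2h^2 + 2y^2) + 1

Expanding: (2g + 1)^2 + (2h)^2 + (2y)^2 = 4g^2 + 4g + 4h^2 + 4y^2 + 1.
Every term except the constant is even, so this is 2(2g^2 + 2g + 2h^2 + 2y^2) + 1,
and 2g^2 + 2g + 2h^2 + 2y^2 ∈ ℤ gives the required form.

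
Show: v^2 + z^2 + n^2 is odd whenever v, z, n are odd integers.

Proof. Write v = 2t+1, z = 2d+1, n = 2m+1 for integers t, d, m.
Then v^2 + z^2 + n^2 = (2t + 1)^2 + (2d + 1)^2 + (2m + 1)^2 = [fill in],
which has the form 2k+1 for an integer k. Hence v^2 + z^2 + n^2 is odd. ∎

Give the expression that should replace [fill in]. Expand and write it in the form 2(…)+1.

2(2d^2 + 2d + 2m^2 + 2m + 2t^2 + 2t + 1) + 1

Expanding: (2t + 1)^2 + (2d + 1)^2 + (2m + 1)^2 = 4d^2 + 4d + 4m^2 + 4m + 4t^2 + 4t + 3.
Every term except the constant is even, so this is 2(2d^2 + 2d + 2m^2 + 2m + 2t^2 + 2t + 1) + 1,
and 2d^2 + 2d + 2m^2 + 2m + 2t^2 + 2t + 1 ∈ ℤ gives the required form.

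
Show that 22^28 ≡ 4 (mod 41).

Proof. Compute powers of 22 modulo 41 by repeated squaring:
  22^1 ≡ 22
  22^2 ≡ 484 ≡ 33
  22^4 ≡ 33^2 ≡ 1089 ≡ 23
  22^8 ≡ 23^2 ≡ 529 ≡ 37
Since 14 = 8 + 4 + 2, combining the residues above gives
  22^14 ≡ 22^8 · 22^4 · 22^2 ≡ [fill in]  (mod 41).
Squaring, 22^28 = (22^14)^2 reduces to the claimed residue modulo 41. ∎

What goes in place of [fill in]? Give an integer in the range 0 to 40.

39

Multiply the listed residues: 37 · 23 · 33 = 851 → 28083.
Reducing modulo 41: 28083 = 684·41 + 39, so 22^14 ≡ 39.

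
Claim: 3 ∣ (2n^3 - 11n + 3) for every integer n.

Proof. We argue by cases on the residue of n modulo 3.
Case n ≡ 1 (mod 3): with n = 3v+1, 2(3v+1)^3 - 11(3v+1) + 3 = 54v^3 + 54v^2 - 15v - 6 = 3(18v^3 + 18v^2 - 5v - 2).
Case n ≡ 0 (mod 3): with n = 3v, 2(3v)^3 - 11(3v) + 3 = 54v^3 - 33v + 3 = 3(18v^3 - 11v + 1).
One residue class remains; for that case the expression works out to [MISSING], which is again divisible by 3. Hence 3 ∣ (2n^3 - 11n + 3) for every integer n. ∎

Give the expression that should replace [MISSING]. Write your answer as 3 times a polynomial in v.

The residues treated are {1, 0}, so the missing case is n ≡ 2 (mod 3); write n = 3v+2.
Then 2(3v+2)^3 - 11(3v+2) + 3 = 54v^3 + 108v^2 + 39v - 3 = 3(18v^3 + 36v^2 + 13v - 1).

3(18v^3 + 36v^2 + 13v - 1)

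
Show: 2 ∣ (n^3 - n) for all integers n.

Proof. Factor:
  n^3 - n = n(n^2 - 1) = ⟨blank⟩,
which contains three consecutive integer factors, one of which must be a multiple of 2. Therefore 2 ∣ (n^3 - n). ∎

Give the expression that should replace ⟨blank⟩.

n(n^2 - 1) = n(n - 1)(n + 1) = (n - 1)n(n + 1).
These three factors are consecutive integers, so their product is divisible by 2.

(n - 1)n(n + 1)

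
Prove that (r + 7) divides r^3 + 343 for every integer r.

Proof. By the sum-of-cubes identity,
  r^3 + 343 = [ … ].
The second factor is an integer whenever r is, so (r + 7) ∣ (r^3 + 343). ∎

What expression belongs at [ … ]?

Polynomial division of r^3 + 343 by r + 7 leaves remainder 0 and quotient r^2 - 7r + 49.
Hence r^3 + 343 = (r + 7)(r^2 - 7r + 49).

(r + 7)(r^2 - 7r + 49)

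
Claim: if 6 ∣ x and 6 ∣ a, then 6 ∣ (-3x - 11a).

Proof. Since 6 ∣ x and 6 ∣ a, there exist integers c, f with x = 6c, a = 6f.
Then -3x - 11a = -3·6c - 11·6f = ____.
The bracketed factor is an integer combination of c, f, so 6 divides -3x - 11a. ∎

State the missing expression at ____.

Each term has a factor of 6: -3·6c - 11·6f = 6·(-3c - 11f).
Since -3c - 11f is an integer, 6 ∣ (-3x - 11a).

6(-3c - 11f)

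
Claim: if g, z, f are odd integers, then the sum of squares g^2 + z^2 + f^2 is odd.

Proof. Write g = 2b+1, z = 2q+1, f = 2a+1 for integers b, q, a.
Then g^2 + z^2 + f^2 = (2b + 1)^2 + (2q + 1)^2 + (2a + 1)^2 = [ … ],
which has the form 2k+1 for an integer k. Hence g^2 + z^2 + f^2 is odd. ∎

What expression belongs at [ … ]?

2(2a^2 + 2a + 2b^2 + 2b + 2q^2 + 2q + 1) + 1

(2b + 1)^2 + (2q + 1)^2 + (2a + 1)^2 = 4a^2 + 4a + 4b^2 + 4b + 4q^2 + 4q + 3
= 2(2a^2 + 2a + 2b^2 + 2b + 2q^2 + 2q + 1) + 1.
Since 2a^2 + 2a + 2b^2 + 2b + 2q^2 + 2q + 1 is an integer, the sum of squares is of the form 2k+1 for an integer k.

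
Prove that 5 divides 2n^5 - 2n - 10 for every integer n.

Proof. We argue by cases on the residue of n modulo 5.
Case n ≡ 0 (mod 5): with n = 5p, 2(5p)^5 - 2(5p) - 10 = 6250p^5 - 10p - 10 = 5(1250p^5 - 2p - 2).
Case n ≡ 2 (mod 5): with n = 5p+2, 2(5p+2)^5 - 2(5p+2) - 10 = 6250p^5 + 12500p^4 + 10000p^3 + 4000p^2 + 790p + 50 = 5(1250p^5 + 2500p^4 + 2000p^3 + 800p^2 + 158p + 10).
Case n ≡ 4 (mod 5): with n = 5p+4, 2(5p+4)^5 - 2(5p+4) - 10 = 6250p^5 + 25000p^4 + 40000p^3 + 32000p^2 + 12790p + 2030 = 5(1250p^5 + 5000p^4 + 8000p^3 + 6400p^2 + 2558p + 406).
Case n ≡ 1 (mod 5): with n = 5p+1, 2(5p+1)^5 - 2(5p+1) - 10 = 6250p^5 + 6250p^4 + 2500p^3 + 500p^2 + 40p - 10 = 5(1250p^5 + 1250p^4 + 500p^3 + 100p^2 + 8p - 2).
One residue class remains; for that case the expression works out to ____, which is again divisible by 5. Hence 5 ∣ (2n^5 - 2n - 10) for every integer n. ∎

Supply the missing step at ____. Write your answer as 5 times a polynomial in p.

Only n ≡ 3 (mod 5) is unaccounted for. Put n = 5p+3:
2(5p+3)^5 - 2(5p+3) - 10 expands to 6250p^5 + 18750p^4 + 22500p^3 + 13500p^2 + 4040p + 470,
and factoring out 5 leaves 5(1250p^5 + 3750p^4 + 4500p^3 + 2700p^2 + 808p + 94).

5(1250p^5 + 3750p^4 + 4500p^3 + 2700p^2 + 808p + 94)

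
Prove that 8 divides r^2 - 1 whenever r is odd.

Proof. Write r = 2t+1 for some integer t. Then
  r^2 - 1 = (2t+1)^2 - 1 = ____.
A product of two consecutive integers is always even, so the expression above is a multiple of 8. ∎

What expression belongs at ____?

4t(t + 1)

(2t+1)^2 - 1 = 4t^2 + 4t + 1 - 1 = 4t^2 + 4t = 4t(t+1).
Since t and t+1 are consecutive, t(t+1) is even, and 4·(even) is a multiple of 8.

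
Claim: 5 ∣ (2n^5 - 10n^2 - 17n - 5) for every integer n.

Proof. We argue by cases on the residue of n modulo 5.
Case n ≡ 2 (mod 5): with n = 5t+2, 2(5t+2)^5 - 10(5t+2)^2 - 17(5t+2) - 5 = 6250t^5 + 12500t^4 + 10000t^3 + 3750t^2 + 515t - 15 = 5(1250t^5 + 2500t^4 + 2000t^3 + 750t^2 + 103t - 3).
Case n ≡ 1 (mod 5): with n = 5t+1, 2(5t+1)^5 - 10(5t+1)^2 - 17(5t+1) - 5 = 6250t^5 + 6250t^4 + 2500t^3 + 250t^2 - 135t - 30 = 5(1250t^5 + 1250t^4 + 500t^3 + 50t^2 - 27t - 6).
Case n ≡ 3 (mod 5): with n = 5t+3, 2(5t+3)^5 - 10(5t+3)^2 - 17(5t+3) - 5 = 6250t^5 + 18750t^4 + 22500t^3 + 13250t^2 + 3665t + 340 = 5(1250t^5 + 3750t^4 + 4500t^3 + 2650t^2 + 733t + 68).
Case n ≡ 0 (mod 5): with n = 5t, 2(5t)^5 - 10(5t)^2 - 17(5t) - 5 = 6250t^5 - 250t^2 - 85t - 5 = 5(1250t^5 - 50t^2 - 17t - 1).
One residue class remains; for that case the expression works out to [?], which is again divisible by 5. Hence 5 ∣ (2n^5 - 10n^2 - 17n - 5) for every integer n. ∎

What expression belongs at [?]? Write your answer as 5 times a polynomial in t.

Only n ≡ 4 (mod 5) is unaccounted for. Put n = 5t+4:
2(5t+4)^5 - 10(5t+4)^2 - 17(5t+4) - 5 expands to 6250t^5 + 25000t^4 + 40000t^3 + 31750t^2 + 12315t + 1815,
and factoring out 5 leaves 5(1250t^5 + 5000t^4 + 8000t^3 + 6350t^2 + 2463t + 363).

5(1250t^5 + 5000t^4 + 8000t^3 + 6350t^2 + 2463t + 363)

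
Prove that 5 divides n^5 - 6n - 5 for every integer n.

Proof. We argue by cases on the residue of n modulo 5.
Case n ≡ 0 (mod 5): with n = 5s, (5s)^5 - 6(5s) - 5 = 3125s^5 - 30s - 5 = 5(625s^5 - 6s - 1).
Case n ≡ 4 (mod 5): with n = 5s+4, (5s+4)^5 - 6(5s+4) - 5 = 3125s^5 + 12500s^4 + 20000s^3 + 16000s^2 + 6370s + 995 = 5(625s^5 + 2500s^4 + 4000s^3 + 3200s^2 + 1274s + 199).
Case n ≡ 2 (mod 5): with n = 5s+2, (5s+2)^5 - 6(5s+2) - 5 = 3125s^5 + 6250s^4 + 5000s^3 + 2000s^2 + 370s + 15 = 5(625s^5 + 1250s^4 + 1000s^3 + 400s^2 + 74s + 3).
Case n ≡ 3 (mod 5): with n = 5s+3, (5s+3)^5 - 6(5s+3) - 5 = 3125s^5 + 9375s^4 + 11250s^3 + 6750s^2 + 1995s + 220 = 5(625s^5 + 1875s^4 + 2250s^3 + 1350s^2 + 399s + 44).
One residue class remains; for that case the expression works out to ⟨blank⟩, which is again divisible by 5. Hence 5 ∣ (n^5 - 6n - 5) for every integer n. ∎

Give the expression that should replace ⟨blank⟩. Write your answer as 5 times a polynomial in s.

5(625s^5 + 625s^4 + 250s^3 + 50s^2 - s - 2)

The residues treated are {0, 4, 2, 3}, so the missing case is n ≡ 1 (mod 5); write n = 5s+1.
Then (5s+1)^5 - 6(5s+1) - 5 = 3125s^5 + 3125s^4 + 1250s^3 + 250s^2 - 5s - 10 = 5(625s^5 + 625s^4 + 250s^3 + 50s^2 - s - 2).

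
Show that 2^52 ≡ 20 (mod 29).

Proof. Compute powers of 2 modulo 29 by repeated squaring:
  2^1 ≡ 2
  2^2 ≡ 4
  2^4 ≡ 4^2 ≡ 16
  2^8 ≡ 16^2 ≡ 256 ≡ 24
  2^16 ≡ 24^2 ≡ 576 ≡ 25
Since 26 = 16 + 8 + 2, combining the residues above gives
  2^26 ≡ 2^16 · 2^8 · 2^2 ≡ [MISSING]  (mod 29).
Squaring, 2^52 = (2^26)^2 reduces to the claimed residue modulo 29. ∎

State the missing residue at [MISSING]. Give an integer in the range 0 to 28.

22

Multiply the listed residues: 25 · 24 · 4 = 600 → 2400.
Reducing modulo 29: 2400 = 82·29 + 22, so 2^26 ≡ 22.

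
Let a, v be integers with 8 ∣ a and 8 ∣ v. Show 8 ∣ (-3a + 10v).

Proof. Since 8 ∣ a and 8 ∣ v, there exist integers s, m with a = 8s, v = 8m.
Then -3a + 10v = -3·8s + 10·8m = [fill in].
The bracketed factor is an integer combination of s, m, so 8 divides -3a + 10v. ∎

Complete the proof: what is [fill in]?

8(10m - 3s)

Pull the common 8 out of every term: -3·8s + 10·8m = 8(10m - 3s).
10m - 3s is an integer, which exhibits the divisibility.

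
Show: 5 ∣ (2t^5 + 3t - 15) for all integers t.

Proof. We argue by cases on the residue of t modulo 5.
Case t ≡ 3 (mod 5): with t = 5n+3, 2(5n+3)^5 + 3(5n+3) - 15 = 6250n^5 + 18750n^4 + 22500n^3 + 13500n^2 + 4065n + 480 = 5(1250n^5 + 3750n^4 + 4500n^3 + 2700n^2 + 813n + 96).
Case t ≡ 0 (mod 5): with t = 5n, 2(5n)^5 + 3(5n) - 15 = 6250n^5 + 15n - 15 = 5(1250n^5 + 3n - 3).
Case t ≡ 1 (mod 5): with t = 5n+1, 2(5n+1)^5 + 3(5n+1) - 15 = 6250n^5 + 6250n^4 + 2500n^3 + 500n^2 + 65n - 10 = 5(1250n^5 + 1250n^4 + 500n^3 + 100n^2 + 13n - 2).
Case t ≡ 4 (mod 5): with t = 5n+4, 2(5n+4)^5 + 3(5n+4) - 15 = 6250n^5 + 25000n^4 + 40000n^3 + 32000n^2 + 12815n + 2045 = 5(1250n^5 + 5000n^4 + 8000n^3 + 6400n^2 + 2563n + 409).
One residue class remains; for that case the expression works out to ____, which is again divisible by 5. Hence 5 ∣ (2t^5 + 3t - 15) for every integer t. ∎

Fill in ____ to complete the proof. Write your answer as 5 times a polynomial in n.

The residues treated are {3, 0, 1, 4}, so the missing case is t ≡ 2 (mod 5); write t = 5n+2.
Then 2(5n+2)^5 + 3(5n+2) - 15 = 6250n^5 + 12500n^4 + 10000n^3 + 4000n^2 + 815n + 55 = 5(1250n^5 + 2500n^4 + 2000n^3 + 800n^2 + 163n + 11).

5(1250n^5 + 2500n^4 + 2000n^3 + 800n^2 + 163n + 11)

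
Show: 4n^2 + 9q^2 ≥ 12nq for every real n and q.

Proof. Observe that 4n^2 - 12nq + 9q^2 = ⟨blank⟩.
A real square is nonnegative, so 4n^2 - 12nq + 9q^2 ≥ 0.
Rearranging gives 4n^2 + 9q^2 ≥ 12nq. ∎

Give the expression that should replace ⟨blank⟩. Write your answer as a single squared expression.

The leading and trailing coefficients are 2^2 and 3^2, and 12 = 2·2·3, so the trinomial is (2n - 3q)^2.
Hence 4n^2 - 12nq + 9q^2 ≥ 0.

(2n - 3q)^2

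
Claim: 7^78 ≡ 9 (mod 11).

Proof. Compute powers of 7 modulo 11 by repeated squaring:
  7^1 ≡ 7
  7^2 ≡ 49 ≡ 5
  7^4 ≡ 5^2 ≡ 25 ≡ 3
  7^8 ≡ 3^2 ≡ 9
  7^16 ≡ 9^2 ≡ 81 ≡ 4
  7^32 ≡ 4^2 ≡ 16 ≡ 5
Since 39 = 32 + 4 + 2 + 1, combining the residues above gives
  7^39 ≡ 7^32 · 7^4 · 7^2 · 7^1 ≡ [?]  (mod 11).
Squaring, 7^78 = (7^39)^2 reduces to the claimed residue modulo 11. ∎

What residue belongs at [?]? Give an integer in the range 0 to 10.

Multiply the listed residues: 5 · 3 · 5 · 7 = 15 → 75 → 525.
Reducing modulo 11: 525 = 47·11 + 8, so 7^39 ≡ 8.

8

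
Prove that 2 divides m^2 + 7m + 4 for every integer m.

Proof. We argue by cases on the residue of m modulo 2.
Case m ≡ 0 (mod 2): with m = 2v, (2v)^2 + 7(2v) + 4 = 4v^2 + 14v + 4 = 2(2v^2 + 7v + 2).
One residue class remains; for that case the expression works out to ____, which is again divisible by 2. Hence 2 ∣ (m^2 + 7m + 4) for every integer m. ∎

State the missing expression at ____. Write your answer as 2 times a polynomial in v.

Only m ≡ 1 (mod 2) is unaccounted for. Put m = 2v+1:
(2v+1)^2 + 7(2v+1) + 4 expands to 4v^2 + 18v + 12,
and factoring out 2 leaves 2(2v^2 + 9v + 6).

2(2v^2 + 9v + 6)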